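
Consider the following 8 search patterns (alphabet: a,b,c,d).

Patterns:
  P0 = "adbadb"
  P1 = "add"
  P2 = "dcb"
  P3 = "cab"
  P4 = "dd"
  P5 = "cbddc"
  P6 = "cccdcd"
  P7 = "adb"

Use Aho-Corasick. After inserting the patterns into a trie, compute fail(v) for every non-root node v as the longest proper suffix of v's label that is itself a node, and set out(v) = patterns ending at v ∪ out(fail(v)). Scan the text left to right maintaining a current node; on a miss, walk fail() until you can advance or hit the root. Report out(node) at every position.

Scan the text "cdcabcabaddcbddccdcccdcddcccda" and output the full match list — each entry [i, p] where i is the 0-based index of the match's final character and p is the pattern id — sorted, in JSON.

Build automaton:
Trie (insert patterns):
  n0 'ε': a→1 c→11 d→8
  n1 'a': d→2
  n2 'ad': b→3 d→7
  n3 'adb': a→4  ←P7
  n4 'adba': d→5
  n5 'adbad': b→6
  n6 'adbadb': ·  ←P0
  n7 'add': ·  ←P1
  n8 'd': c→9 d→14
  n9 'dc': b→10
  n10 'dcb': ·  ←P2
  n11 'c': a→12 b→15 c→19
  n12 'ca': b→13
  n13 'cab': ·  ←P3
  n14 'dd': ·  ←P4
  n15 'cb': d→16
  n16 'cbd': d→17
  n17 'cbdd': c→18
  n18 'cbddc': ·  ←P5
  n19 'cc': c→20
  n20 'ccc': d→21
  n21 'cccd': c→22
  n22 'cccdc': d→23
  n23 'cccdcd': ·  ←P6

Failure links (BFS by depth):
  fail(1) 'a': from fail(0)=0 chase 'a': 0 ⇒ 0;  out=∅∪out(0)=∅
  fail(8) 'd': from fail(0)=0 chase 'd': 0 ⇒ 0;  out=∅∪out(0)=∅
  fail(11) 'c': from fail(0)=0 chase 'c': 0 ⇒ 0;  out=∅∪out(0)=∅
  fail(2) 'ad': from fail(1)=0 chase 'd': 0 ⇒ 8;  out=∅∪out(8)=∅
  fail(9) 'dc': from fail(8)=0 chase 'c': 0 ⇒ 11;  out=∅∪out(11)=∅
  fail(12) 'ca': from fail(11)=0 chase 'a': 0 ⇒ 1;  out=∅∪out(1)=∅
  fail(14) 'dd': from fail(8)=0 chase 'd': 0 ⇒ 8;  out={4}∪out(8)={4}
  fail(15) 'cb': from fail(11)=0 chase 'b': 0 ⇒ 0;  out=∅∪out(0)=∅
  fail(19) 'cc': from fail(11)=0 chase 'c': 0 ⇒ 11;  out=∅∪out(11)=∅
  fail(3) 'adb': from fail(2)=8 chase 'b': 8→0 ⇒ 0;  out={7}∪out(0)={7}
  fail(7) 'add': from fail(2)=8 chase 'd': 8 ⇒ 14;  out={1}∪out(14)={1,4}
  fail(10) 'dcb': from fail(9)=11 chase 'b': 11 ⇒ 15;  out={2}∪out(15)={2}
  fail(13) 'cab': from fail(12)=1 chase 'b': 1→0 ⇒ 0;  out={3}∪out(0)={3}
  fail(16) 'cbd': from fail(15)=0 chase 'd': 0 ⇒ 8;  out=∅∪out(8)=∅
  fail(20) 'ccc': from fail(19)=11 chase 'c': 11 ⇒ 19;  out=∅∪out(19)=∅
  fail(4) 'adba': from fail(3)=0 chase 'a': 0 ⇒ 1;  out=∅∪out(1)=∅
  fail(17) 'cbdd': from fail(16)=8 chase 'd': 8 ⇒ 14;  out=∅∪out(14)={4}
  fail(21) 'cccd': from fail(20)=19 chase 'd': 19→11→0 ⇒ 8;  out=∅∪out(8)=∅
  fail(5) 'adbad': from fail(4)=1 chase 'd': 1 ⇒ 2;  out=∅∪out(2)=∅
  fail(18) 'cbddc': from fail(17)=14 chase 'c': 14→8 ⇒ 9;  out={5}∪out(9)={5}
  fail(22) 'cccdc': from fail(21)=8 chase 'c': 8 ⇒ 9;  out=∅∪out(9)=∅
  fail(6) 'adbadb': from fail(5)=2 chase 'b': 2 ⇒ 3;  out={0}∪out(3)={0,7}
  fail(23) 'cccdcd': from fail(22)=9 chase 'd': 9→11→0 ⇒ 8;  out={6}∪out(8)={6}

Text stream:
[0] read 'c'  n0⇒n11
[1] read 'd'  n11⇒n8 (via fail)
[2] read 'c'  n8⇒n9
[3] read 'a'  n9⇒n12 (via fail)
[4] read 'b'  n12⇒n13  → match P3@[2:4]
[5] read 'c'  n13⇒n11 (via fail)
[6] read 'a'  n11⇒n12
[7] read 'b'  n12⇒n13  → match P3@[5:7]
[8] read 'a'  n13⇒n1 (via fail)
[9] read 'd'  n1⇒n2
[10] read 'd'  n2⇒n7  → match P1@[8:10],P4@[9:10]
[11] read 'c'  n7⇒n9 (via fail)
[12] read 'b'  n9⇒n10  → match P2@[10:12]
[13] read 'd'  n10⇒n16 (via fail)
[14] read 'd'  n16⇒n17  → match P4@[13:14]
[15] read 'c'  n17⇒n18  → match P5@[11:15]
[16] read 'c'  n18⇒n19 (via fail)
[17] read 'd'  n19⇒n8 (via fail)
[18] read 'c'  n8⇒n9
[19] read 'c'  n9⇒n19 (via fail)
[20] read 'c'  n19⇒n20
[21] read 'd'  n20⇒n21
[22] read 'c'  n21⇒n22
[23] read 'd'  n22⇒n23  → match P6@[18:23]
[24] read 'd'  n23⇒n14 (via fail)  → match P4@[23:24]
[25] read 'c'  n14⇒n9 (via fail)
[26] read 'c'  n9⇒n19 (via fail)
[27] read 'c'  n19⇒n20
[28] read 'd'  n20⇒n21
[29] read 'a'  n21⇒n1 (via fail)

Matches: [[4,3],[7,3],[10,1],[10,4],[12,2],[14,4],[15,5],[23,6],[24,4]]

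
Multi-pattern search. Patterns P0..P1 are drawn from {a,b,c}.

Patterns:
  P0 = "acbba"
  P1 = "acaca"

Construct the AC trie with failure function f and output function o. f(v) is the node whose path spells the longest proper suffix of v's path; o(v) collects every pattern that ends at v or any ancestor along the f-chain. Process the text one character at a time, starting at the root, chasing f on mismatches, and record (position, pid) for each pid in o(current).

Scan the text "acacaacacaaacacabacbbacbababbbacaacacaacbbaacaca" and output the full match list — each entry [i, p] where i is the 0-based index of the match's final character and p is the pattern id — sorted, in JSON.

Build automaton:
Trie (insert patterns):
  n0 'ε': a→1
  n1 'a': c→2
  n2 'ac': a→6 b→3
  n3 'acb': b→4
  n4 'acbb': a→5
  n5 'acbba': ·  [P0 ends]
  n6 'aca': c→7
  n7 'acac': a→8
  n8 'acaca': ·  [P1 ends]

Failure links (BFS by depth):
  n1('a'): parent n0 fail=0; on 'a' 0 → fail=0;  out ∅∪∅=∅
  n2('ac'): parent n1 fail=0; on 'c' 0 → fail=0;  out ∅∪∅=∅
  n3('acb'): parent n2 fail=0; on 'b' 0 → fail=0;  out ∅∪∅=∅
  n6('aca'): parent n2 fail=0; on 'a' 0 → fail=1;  out ∅∪∅=∅
  n4('acbb'): parent n3 fail=0; on 'b' 0 → fail=0;  out ∅∪∅=∅
  n7('acac'): parent n6 fail=1; on 'c' 1 → fail=2;  out ∅∪∅=∅
  n5('acbba'): parent n4 fail=0; on 'a' 0 → fail=1;  out {0}∪∅={0}
  n8('acaca'): parent n7 fail=2; on 'a' 2 → fail=6;  out {1}∪∅={1}

Scan:
[0] read 'a'  n0⇒n1
[1] read 'c'  n1⇒n2
[2] read 'a'  n2⇒n6
[3] read 'c'  n6⇒n7
[4] read 'a'  n7⇒n8  emit P1@[0:4]
[5] read 'a'  n8⇒n1 (fail-walked)
[6] read 'c'  n1⇒n2
[7] read 'a'  n2⇒n6
[8] read 'c'  n6⇒n7
[9] read 'a'  n7⇒n8  emit P1@[5:9]
[10] read 'a'  n8⇒n1 (fail-walked)
[11] read 'a'  n1⇒n1 (fail-walked)
[12] read 'c'  n1⇒n2
[13] read 'a'  n2⇒n6
[14] read 'c'  n6⇒n7
[15] read 'a'  n7⇒n8  emit P1@[11:15]
[16] read 'b'  n8⇒n0 (fail-walked)
[17] read 'a'  n0⇒n1
[18] read 'c'  n1⇒n2
[19] read 'b'  n2⇒n3
[20] read 'b'  n3⇒n4
[21] read 'a'  n4⇒n5  emit P0@[17:21]
[22] read 'c'  n5⇒n2 (fail-walked)
[23] read 'b'  n2⇒n3
[24] read 'a'  n3⇒n1 (fail-walked)
[25] read 'b'  n1⇒n0 (fail-walked)
[26] read 'a'  n0⇒n1
[27] read 'b'  n1⇒n0 (fail-walked)
[28] read 'b'  n0⇒n0
[29] read 'b'  n0⇒n0
[30] read 'a'  n0⇒n1
[31] read 'c'  n1⇒n2
[32] read 'a'  n2⇒n6
[33] read 'a'  n6⇒n1 (fail-walked)
[34] read 'c'  n1⇒n2
[35] read 'a'  n2⇒n6
[36] read 'c'  n6⇒n7
[37] read 'a'  n7⇒n8  emit P1@[33:37]
[38] read 'a'  n8⇒n1 (fail-walked)
[39] read 'c'  n1⇒n2
[40] read 'b'  n2⇒n3
[41] read 'b'  n3⇒n4
[42] read 'a'  n4⇒n5  emit P0@[38:42]
[43] read 'a'  n5⇒n1 (fail-walked)
[44] read 'c'  n1⇒n2
[45] read 'a'  n2⇒n6
[46] read 'c'  n6⇒n7
[47] read 'a'  n7⇒n8  emit P1@[43:47]

Matches: [[4,1],[9,1],[15,1],[21,0],[37,1],[42,0],[47,1]]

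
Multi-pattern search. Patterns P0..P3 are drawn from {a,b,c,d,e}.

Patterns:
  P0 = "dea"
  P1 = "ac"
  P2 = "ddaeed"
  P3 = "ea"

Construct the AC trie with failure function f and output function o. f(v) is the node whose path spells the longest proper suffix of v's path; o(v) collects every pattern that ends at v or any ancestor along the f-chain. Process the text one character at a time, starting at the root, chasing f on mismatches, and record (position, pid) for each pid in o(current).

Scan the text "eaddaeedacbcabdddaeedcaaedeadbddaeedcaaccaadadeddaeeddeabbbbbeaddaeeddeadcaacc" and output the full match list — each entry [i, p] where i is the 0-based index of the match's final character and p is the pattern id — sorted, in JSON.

Build automaton:
Trie nodes:
  n0 'ε': a→4 d→1 e→11
  n1 'd': d→6 e→2
  n2 'de': a→3
  n3 'dea': ·  [P0 ends]
  n4 'a': c→5
  n5 'ac': ·  [P1 ends]
  n6 'dd': a→7
  n7 'dda': e→8
  n8 'ddae': e→9
  n9 'ddaee': d→10
  n10 'ddaeed': ·  [P2 ends]
  n11 'e': a→12
  n12 'ea': ·  [P3 ends]

Failure links (BFS by depth):
  fail(1) 'd': from fail(0)=0 chase 'd': 0 ⇒ 0;  out=∅∪out(0)=∅
  fail(4) 'a': from fail(0)=0 chase 'a': 0 ⇒ 0;  out=∅∪out(0)=∅
  fail(11) 'e': from fail(0)=0 chase 'e': 0 ⇒ 0;  out=∅∪out(0)=∅
  fail(2) 'de': from fail(1)=0 chase 'e': 0 ⇒ 11;  out=∅∪out(11)=∅
  fail(5) 'ac': from fail(4)=0 chase 'c': 0 ⇒ 0;  out={1}∪out(0)={1}
  fail(6) 'dd': from fail(1)=0 chase 'd': 0 ⇒ 1;  out=∅∪out(1)=∅
  fail(12) 'ea': from fail(11)=0 chase 'a': 0 ⇒ 4;  out={3}∪out(4)={3}
  fail(3) 'dea': from fail(2)=11 chase 'a': 11 ⇒ 12;  out={0}∪out(12)={0,3}
  fail(7) 'dda': from fail(6)=1 chase 'a': 1→0 ⇒ 4;  out=∅∪out(4)=∅
  fail(8) 'ddae': from fail(7)=4 chase 'e': 4→0 ⇒ 11;  out=∅∪out(11)=∅
  fail(9) 'ddaee': from fail(8)=11 chase 'e': 11→0 ⇒ 11;  out=∅∪out(11)=∅
  fail(10) 'ddaeed': from fail(9)=11 chase 'd': 11→0 ⇒ 1;  out={2}∪out(1)={2}

Text stream:
[0] read 'e'  n0⇒n11
[1] read 'a'  n11⇒n12  emit P3@[0:1]
[2] read 'd'  n12⇒n1 (fail-walked)
[3] read 'd'  n1⇒n6
[4] read 'a'  n6⇒n7
[5] read 'e'  n7⇒n8
[6] read 'e'  n8⇒n9
[7] read 'd'  n9⇒n10  emit P2@[2:7]
[8] read 'a'  n10⇒n4 (fail-walked)
[9] read 'c'  n4⇒n5  emit P1@[8:9]
[10] read 'b'  n5⇒n0 (fail-walked)
[11] read 'c'  n0⇒n0
[12] read 'a'  n0⇒n4
[13] read 'b'  n4⇒n0 (fail-walked)
[14] read 'd'  n0⇒n1
[15] read 'd'  n1⇒n6
[16] read 'd'  n6⇒n6 (fail-walked)
[17] read 'a'  n6⇒n7
[18] read 'e'  n7⇒n8
[19] read 'e'  n8⇒n9
[20] read 'd'  n9⇒n10  emit P2@[15:20]
[21] read 'c'  n10⇒n0 (fail-walked)
[22] read 'a'  n0⇒n4
[23] read 'a'  n4⇒n4 (fail-walked)
[24] read 'e'  n4⇒n11 (fail-walked)
[25] read 'd'  n11⇒n1 (fail-walked)
[26] read 'e'  n1⇒n2
[27] read 'a'  n2⇒n3  emit P0@[25:27],P3@[26:27]
[28] read 'd'  n3⇒n1 (fail-walked)
[29] read 'b'  n1⇒n0 (fail-walked)
[30] read 'd'  n0⇒n1
[31] read 'd'  n1⇒n6
[32] read 'a'  n6⇒n7
[33] read 'e'  n7⇒n8
[34] read 'e'  n8⇒n9
[35] read 'd'  n9⇒n10  emit P2@[30:35]
[36] read 'c'  n10⇒n0 (fail-walked)
[37] read 'a'  n0⇒n4
[38] read 'a'  n4⇒n4 (fail-walked)
[39] read 'c'  n4⇒n5  emit P1@[38:39]
[40] read 'c'  n5⇒n0 (fail-walked)
[41] read 'a'  n0⇒n4
[42] read 'a'  n4⇒n4 (fail-walked)
[43] read 'd'  n4⇒n1 (fail-walked)
[44] read 'a'  n1⇒n4 (fail-walked)
[45] read 'd'  n4⇒n1 (fail-walked)
[46] read 'e'  n1⇒n2
[47] read 'd'  n2⇒n1 (fail-walked)
[48] read 'd'  n1⇒n6
[49] read 'a'  n6⇒n7
[50] read 'e'  n7⇒n8
[51] read 'e'  n8⇒n9
[52] read 'd'  n9⇒n10  emit P2@[47:52]
[53] read 'd'  n10⇒n6 (fail-walked)
[54] read 'e'  n6⇒n2 (fail-walked)
[55] read 'a'  n2⇒n3  emit P0@[53:55],P3@[54:55]
[56] read 'b'  n3⇒n0 (fail-walked)
[57] read 'b'  n0⇒n0
[58] read 'b'  n0⇒n0
[59] read 'b'  n0⇒n0
[60] read 'b'  n0⇒n0
[61] read 'e'  n0⇒n11
[62] read 'a'  n11⇒n12  emit P3@[61:62]
[63] read 'd'  n12⇒n1 (fail-walked)
[64] read 'd'  n1⇒n6
[65] read 'a'  n6⇒n7
[66] read 'e'  n7⇒n8
[67] read 'e'  n8⇒n9
[68] read 'd'  n9⇒n10  emit P2@[63:68]
[69] read 'd'  n10⇒n6 (fail-walked)
[70] read 'e'  n6⇒n2 (fail-walked)
[71] read 'a'  n2⇒n3  emit P0@[69:71],P3@[70:71]
[72] read 'd'  n3⇒n1 (fail-walked)
[73] read 'c'  n1⇒n0 (fail-walked)
[74] read 'a'  n0⇒n4
[75] read 'a'  n4⇒n4 (fail-walked)
[76] read 'c'  n4⇒n5  emit P1@[75:76]
[77] read 'c'  n5⇒n0 (fail-walked)

All matches (sorted): [[1,3],[7,2],[9,1],[20,2],[27,0],[27,3],[35,2],[39,1],[52,2],[55,0],[55,3],[62,3],[68,2],[71,0],[71,3],[76,1]]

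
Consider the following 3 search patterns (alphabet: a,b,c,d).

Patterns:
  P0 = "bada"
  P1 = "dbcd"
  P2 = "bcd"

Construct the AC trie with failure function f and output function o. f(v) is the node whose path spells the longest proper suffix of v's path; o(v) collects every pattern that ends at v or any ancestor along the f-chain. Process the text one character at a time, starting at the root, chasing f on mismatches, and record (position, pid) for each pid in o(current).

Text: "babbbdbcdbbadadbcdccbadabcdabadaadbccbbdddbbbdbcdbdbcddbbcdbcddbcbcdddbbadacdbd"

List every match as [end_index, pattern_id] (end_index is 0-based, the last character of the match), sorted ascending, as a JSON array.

Construct AC machine:
Trie (insert patterns):
  n0 'ε': b→1 d→5
  n1 'b': a→2 c→9
  n2 'ba': d→3
  n3 'bad': a→4
  n4 'bada': ·  ←P0
  n5 'd': b→6
  n6 'db': c→7
  n7 'dbc': d→8
  n8 'dbcd': ·  ←P1
  n9 'bc': d→10
  n10 'bcd': ·  ←P2

BFS fail/out derivation:
  fail(1) 'b': from fail(0)=0 chase 'b': 0 ⇒ 0;  out=∅∪out(0)=∅
  fail(5) 'd': from fail(0)=0 chase 'd': 0 ⇒ 0;  out=∅∪out(0)=∅
  fail(2) 'ba': from fail(1)=0 chase 'a': 0 ⇒ 0;  out=∅∪out(0)=∅
  fail(6) 'db': from fail(5)=0 chase 'b': 0 ⇒ 1;  out=∅∪out(1)=∅
  fail(9) 'bc': from fail(1)=0 chase 'c': 0 ⇒ 0;  out=∅∪out(0)=∅
  fail(3) 'bad': from fail(2)=0 chase 'd': 0 ⇒ 5;  out=∅∪out(5)=∅
  fail(7) 'dbc': from fail(6)=1 chase 'c': 1 ⇒ 9;  out=∅∪out(9)=∅
  fail(10) 'bcd': from fail(9)=0 chase 'd': 0 ⇒ 5;  out={2}∪out(5)={2}
  fail(4) 'bada': from fail(3)=5 chase 'a': 5→0 ⇒ 0;  out={0}∪out(0)={0}
  fail(8) 'dbcd': from fail(7)=9 chase 'd': 9 ⇒ 10;  out={1}∪out(10)={1,2}

Scan:
pos 0 'b': at 1
pos 1 'a': at 2
pos 2 'b': at 1 ·f
pos 3 'b': at 1 ·f
pos 4 'b': at 1 ·f
pos 5 'd': at 5 ·f
pos 6 'b': at 6
pos 7 'c': at 7
pos 8 'd': at 8  ** P1@[5:8],P2@[6:8]
pos 9 'b': at 6 ·f
pos 10 'b': at 1 ·f
pos 11 'a': at 2
pos 12 'd': at 3
pos 13 'a': at 4  ** P0@[10:13]
pos 14 'd': at 5 ·f
pos 15 'b': at 6
pos 16 'c': at 7
pos 17 'd': at 8  ** P1@[14:17],P2@[15:17]
pos 18 'c': at 0 ·f
pos 19 'c': at 0
pos 20 'b': at 1
pos 21 'a': at 2
pos 22 'd': at 3
pos 23 'a': at 4  ** P0@[20:23]
pos 24 'b': at 1 ·f
pos 25 'c': at 9
pos 26 'd': at 10  ** P2@[24:26]
pos 27 'a': at 0 ·f
pos 28 'b': at 1
pos 29 'a': at 2
pos 30 'd': at 3
pos 31 'a': at 4  ** P0@[28:31]
pos 32 'a': at 0 ·f
pos 33 'd': at 5
pos 34 'b': at 6
pos 35 'c': at 7
pos 36 'c': at 0 ·f
pos 37 'b': at 1
pos 38 'b': at 1 ·f
pos 39 'd': at 5 ·f
pos 40 'd': at 5 ·f
pos 41 'd': at 5 ·f
pos 42 'b': at 6
pos 43 'b': at 1 ·f
pos 44 'b': at 1 ·f
pos 45 'd': at 5 ·f
pos 46 'b': at 6
pos 47 'c': at 7
pos 48 'd': at 8  ** P1@[45:48],P2@[46:48]
pos 49 'b': at 6 ·f
pos 50 'd': at 5 ·f
pos 51 'b': at 6
pos 52 'c': at 7
pos 53 'd': at 8  ** P1@[50:53],P2@[51:53]
pos 54 'd': at 5 ·f
pos 55 'b': at 6
pos 56 'b': at 1 ·f
pos 57 'c': at 9
pos 58 'd': at 10  ** P2@[56:58]
pos 59 'b': at 6 ·f
pos 60 'c': at 7
pos 61 'd': at 8  ** P1@[58:61],P2@[59:61]
pos 62 'd': at 5 ·f
pos 63 'b': at 6
pos 64 'c': at 7
pos 65 'b': at 1 ·f
pos 66 'c': at 9
pos 67 'd': at 10  ** P2@[65:67]
pos 68 'd': at 5 ·f
pos 69 'd': at 5 ·f
pos 70 'b': at 6
pos 71 'b': at 1 ·f
pos 72 'a': at 2
pos 73 'd': at 3
pos 74 'a': at 4  ** P0@[71:74]
pos 75 'c': at 0 ·f
pos 76 'd': at 5
pos 77 'b': at 6
pos 78 'd': at 5 ·f

Result: [[8,1],[8,2],[13,0],[17,1],[17,2],[23,0],[26,2],[31,0],[48,1],[48,2],[53,1],[53,2],[58,2],[61,1],[61,2],[67,2],[74,0]]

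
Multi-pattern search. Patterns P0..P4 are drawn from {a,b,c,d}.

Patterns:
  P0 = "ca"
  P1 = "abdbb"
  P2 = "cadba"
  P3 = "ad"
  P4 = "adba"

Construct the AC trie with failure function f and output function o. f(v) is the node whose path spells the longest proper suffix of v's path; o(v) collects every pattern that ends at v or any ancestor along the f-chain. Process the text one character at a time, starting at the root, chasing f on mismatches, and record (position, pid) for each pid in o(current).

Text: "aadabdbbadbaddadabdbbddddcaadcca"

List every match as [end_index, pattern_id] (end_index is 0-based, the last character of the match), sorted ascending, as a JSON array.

Build automaton:
Trie nodes:
  0='ε' goto a→3 c→1
  1='c' goto a→2
  2='ca' goto d→8  [P0 ends]
  3='a' goto b→4 d→11
  4='ab' goto d→5
  5='abd' goto b→6
  6='abdb' goto b→7
  7='abdbb' goto ·  [P1 ends]
  8='cad' goto b→9
  9='cadb' goto a→10
  10='cadba' goto ·  [P2 ends]
  11='ad' goto b→12  [P3 ends]
  12='adb' goto a→13
  13='adba' goto ·  [P4 ends]

BFS fail/out derivation:
  n1('c'): parent n0 fail=0; on 'c' 0 → fail=0;  out ∅∪∅=∅
  n3('a'): parent n0 fail=0; on 'a' 0 → fail=0;  out ∅∪∅=∅
  n2('ca'): parent n1 fail=0; on 'a' 0 → fail=3;  out {0}∪∅={0}
  n4('ab'): parent n3 fail=0; on 'b' 0 → fail=0;  out ∅∪∅=∅
  n11('ad'): parent n3 fail=0; on 'd' 0 → fail=0;  out {3}∪∅={3}
  n5('abd'): parent n4 fail=0; on 'd' 0 → fail=0;  out ∅∪∅=∅
  n8('cad'): parent n2 fail=3; on 'd' 3 → fail=11;  out ∅∪{3}={3}
  n12('adb'): parent n11 fail=0; on 'b' 0 → fail=0;  out ∅∪∅=∅
  n6('abdb'): parent n5 fail=0; on 'b' 0 → fail=0;  out ∅∪∅=∅
  n9('cadb'): parent n8 fail=11; on 'b' 11 → fail=12;  out ∅∪∅=∅
  n13('adba'): parent n12 fail=0; on 'a' 0 → fail=3;  out {4}∪∅={4}
  n7('abdbb'): parent n6 fail=0; on 'b' 0 → fail=0;  out {1}∪∅={1}
  n10('cadba'): parent n9 fail=12; on 'a' 12 → fail=13;  out {2}∪{4}={2,4}

Run:
pos 0 'a': at 3
pos 1 'a': at 3 (fail-walked)
pos 2 'd': at 11  emit P3@[1:2]
pos 3 'a': at 3 (fail-walked)
pos 4 'b': at 4
pos 5 'd': at 5
pos 6 'b': at 6
pos 7 'b': at 7  emit P1@[3:7]
pos 8 'a': at 3 (fail-walked)
pos 9 'd': at 11  emit P3@[8:9]
pos 10 'b': at 12
pos 11 'a': at 13  emit P4@[8:11]
pos 12 'd': at 11 (fail-walked)  emit P3@[11:12]
pos 13 'd': at 0 (fail-walked)
pos 14 'a': at 3
pos 15 'd': at 11  emit P3@[14:15]
pos 16 'a': at 3 (fail-walked)
pos 17 'b': at 4
pos 18 'd': at 5
pos 19 'b': at 6
pos 20 'b': at 7  emit P1@[16:20]
pos 21 'd': at 0 (fail-walked)
pos 22 'd': at 0
pos 23 'd': at 0
pos 24 'd': at 0
pos 25 'c': at 1
pos 26 'a': at 2  emit P0@[25:26]
pos 27 'a': at 3 (fail-walked)
pos 28 'd': at 11  emit P3@[27:28]
pos 29 'c': at 1 (fail-walked)
pos 30 'c': at 1 (fail-walked)
pos 31 'a': at 2  emit P0@[30:31]

Matches: [[2,3],[7,1],[9,3],[11,4],[12,3],[15,3],[20,1],[26,0],[28,3],[31,0]]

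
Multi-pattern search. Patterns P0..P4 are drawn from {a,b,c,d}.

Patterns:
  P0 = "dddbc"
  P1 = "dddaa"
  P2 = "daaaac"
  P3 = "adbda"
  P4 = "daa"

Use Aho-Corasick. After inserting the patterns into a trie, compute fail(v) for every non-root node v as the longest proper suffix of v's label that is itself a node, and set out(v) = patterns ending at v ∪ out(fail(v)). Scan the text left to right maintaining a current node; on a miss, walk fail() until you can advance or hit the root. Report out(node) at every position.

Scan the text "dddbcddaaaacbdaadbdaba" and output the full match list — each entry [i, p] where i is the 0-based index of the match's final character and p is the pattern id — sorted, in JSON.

Build:
Trie (insert patterns):
  0='ε' goto a→13 d→1
  1='d' goto a→8 d→2
  2='dd' goto d→3
  3='ddd' goto a→6 b→4
  4='dddb' goto c→5
  5='dddbc' goto ·  ←P0
  6='ddda' goto a→7
  7='dddaa' goto ·  ←P1
  8='da' goto a→9
  9='daa' goto a→10  ←P4
  10='daaa' goto a→11
  11='daaaa' goto c→12
  12='daaaac' goto ·  ←P2
  13='a' goto d→14
  14='ad' goto b→15
  15='adb' goto d→16
  16='adbd' goto a→17
  17='adbda' goto ·  ←P3

Failure links (BFS by depth):
  n1('d'): parent n0 fail=0; on 'd' 0 → fail=0;  out ∅∪∅=∅
  n13('a'): parent n0 fail=0; on 'a' 0 → fail=0;  out ∅∪∅=∅
  n2('dd'): parent n1 fail=0; on 'd' 0 → fail=1;  out ∅∪∅=∅
  n8('da'): parent n1 fail=0; on 'a' 0 → fail=13;  out ∅∪∅=∅
  n14('ad'): parent n13 fail=0; on 'd' 0 → fail=1;  out ∅∪∅=∅
  n3('ddd'): parent n2 fail=1; on 'd' 1 → fail=2;  out ∅∪∅=∅
  n9('daa'): parent n8 fail=13; on 'a' 13→0 → fail=13;  out {4}∪∅={4}
  n15('adb'): parent n14 fail=1; on 'b' 1→0 → fail=0;  out ∅∪∅=∅
  n4('dddb'): parent n3 fail=2; on 'b' 2→1→0 → fail=0;  out ∅∪∅=∅
  n6('ddda'): parent n3 fail=2; on 'a' 2→1 → fail=8;  out ∅∪∅=∅
  n10('daaa'): parent n9 fail=13; on 'a' 13→0 → fail=13;  out ∅∪∅=∅
  n16('adbd'): parent n15 fail=0; on 'd' 0 → fail=1;  out ∅∪∅=∅
  n5('dddbc'): parent n4 fail=0; on 'c' 0 → fail=0;  out {0}∪∅={0}
  n7('dddaa'): parent n6 fail=8; on 'a' 8 → fail=9;  out {1}∪{4}={1,4}
  n11('daaaa'): parent n10 fail=13; on 'a' 13→0 → fail=13;  out ∅∪∅=∅
  n17('adbda'): parent n16 fail=1; on 'a' 1 → fail=8;  out {3}∪∅={3}
  n12('daaaac'): parent n11 fail=13; on 'c' 13→0 → fail=0;  out {2}∪∅={2}

Run:
i=0 'd': node 0→1
i=1 'd': node 1→2
i=2 'd': node 2→3
i=3 'b': node 3→4
i=4 'c': node 4→5  emit P0@[0:4]
i=5 'd': node 5→1 (fail-walked)
i=6 'd': node 1→2
i=7 'a': node 2→8 (fail-walked)
i=8 'a': node 8→9  emit P4@[6:8]
i=9 'a': node 9→10
i=10 'a': node 10→11
i=11 'c': node 11→12  emit P2@[6:11]
i=12 'b': node 12→0 (fail-walked)
i=13 'd': node 0→1
i=14 'a': node 1→8
i=15 'a': node 8→9  emit P4@[13:15]
i=16 'd': node 9→14 (fail-walked)
i=17 'b': node 14→15
i=18 'd': node 15→16
i=19 'a': node 16→17  emit P3@[15:19]
i=20 'b': node 17→0 (fail-walked)
i=21 'a': node 0→13

Result: [[4,0],[8,4],[11,2],[15,4],[19,3]]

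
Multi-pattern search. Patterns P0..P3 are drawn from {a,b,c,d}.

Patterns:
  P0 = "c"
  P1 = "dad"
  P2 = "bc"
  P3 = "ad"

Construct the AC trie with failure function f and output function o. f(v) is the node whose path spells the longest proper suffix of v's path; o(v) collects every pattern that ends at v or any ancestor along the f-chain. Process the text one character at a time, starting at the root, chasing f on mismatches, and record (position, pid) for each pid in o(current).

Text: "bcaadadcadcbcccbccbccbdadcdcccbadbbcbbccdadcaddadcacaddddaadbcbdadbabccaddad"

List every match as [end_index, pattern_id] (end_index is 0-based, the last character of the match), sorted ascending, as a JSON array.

Construct AC machine:
Trie nodes:
  0='ε' goto a→7 b→5 c→1 d→2
  1='c' goto ·  [P0 ends]
  2='d' goto a→3
  3='da' goto d→4
  4='dad' goto ·  [P1 ends]
  5='b' goto c→6
  6='bc' goto ·  [P2 ends]
  7='a' goto d→8
  8='ad' goto ·  [P3 ends]

Failure links (BFS by depth):
  n1('c'): parent n0 fail=0; on 'c' 0 → fail=0;  out {0}∪∅={0}
  n2('d'): parent n0 fail=0; on 'd' 0 → fail=0;  out ∅∪∅=∅
  n5('b'): parent n0 fail=0; on 'b' 0 → fail=0;  out ∅∪∅=∅
  n7('a'): parent n0 fail=0; on 'a' 0 → fail=0;  out ∅∪∅=∅
  n3('da'): parent n2 fail=0; on 'a' 0 → fail=7;  out ∅∪∅=∅
  n6('bc'): parent n5 fail=0; on 'c' 0 → fail=1;  out {2}∪{0}={0,2}
  n8('ad'): parent n7 fail=0; on 'd' 0 → fail=2;  out {3}∪∅={3}
  n4('dad'): parent n3 fail=7; on 'd' 7 → fail=8;  out {1}∪{3}={1,3}

Scan:
i=0 'b': node 0→5
i=1 'c': node 5→6  emit P0@[1:1],P2@[0:1]
i=2 'a': node 6→7 (fail-walked)
i=3 'a': node 7→7 (fail-walked)
i=4 'd': node 7→8  emit P3@[3:4]
i=5 'a': node 8→3 (fail-walked)
i=6 'd': node 3→4  emit P1@[4:6],P3@[5:6]
i=7 'c': node 4→1 (fail-walked)  emit P0@[7:7]
i=8 'a': node 1→7 (fail-walked)
i=9 'd': node 7→8  emit P3@[8:9]
i=10 'c': node 8→1 (fail-walked)  emit P0@[10:10]
i=11 'b': node 1→5 (fail-walked)
i=12 'c': node 5→6  emit P0@[12:12],P2@[11:12]
i=13 'c': node 6→1 (fail-walked)  emit P0@[13:13]
i=14 'c': node 1→1 (fail-walked)  emit P0@[14:14]
i=15 'b': node 1→5 (fail-walked)
i=16 'c': node 5→6  emit P0@[16:16],P2@[15:16]
i=17 'c': node 6→1 (fail-walked)  emit P0@[17:17]
i=18 'b': node 1→5 (fail-walked)
i=19 'c': node 5→6  emit P0@[19:19],P2@[18:19]
i=20 'c': node 6→1 (fail-walked)  emit P0@[20:20]
i=21 'b': node 1→5 (fail-walked)
i=22 'd': node 5→2 (fail-walked)
i=23 'a': node 2→3
i=24 'd': node 3→4  emit P1@[22:24],P3@[23:24]
i=25 'c': node 4→1 (fail-walked)  emit P0@[25:25]
i=26 'd': node 1→2 (fail-walked)
i=27 'c': node 2→1 (fail-walked)  emit P0@[27:27]
i=28 'c': node 1→1 (fail-walked)  emit P0@[28:28]
i=29 'c': node 1→1 (fail-walked)  emit P0@[29:29]
i=30 'b': node 1→5 (fail-walked)
i=31 'a': node 5→7 (fail-walked)
i=32 'd': node 7→8  emit P3@[31:32]
i=33 'b': node 8→5 (fail-walked)
i=34 'b': node 5→5 (fail-walked)
i=35 'c': node 5→6  emit P0@[35:35],P2@[34:35]
i=36 'b': node 6→5 (fail-walked)
i=37 'b': node 5→5 (fail-walked)
i=38 'c': node 5→6  emit P0@[38:38],P2@[37:38]
i=39 'c': node 6→1 (fail-walked)  emit P0@[39:39]
i=40 'd': node 1→2 (fail-walked)
i=41 'a': node 2→3
i=42 'd': node 3→4  emit P1@[40:42],P3@[41:42]
i=43 'c': node 4→1 (fail-walked)  emit P0@[43:43]
i=44 'a': node 1→7 (fail-walked)
i=45 'd': node 7→8  emit P3@[44:45]
i=46 'd': node 8→2 (fail-walked)
i=47 'a': node 2→3
i=48 'd': node 3→4  emit P1@[46:48],P3@[47:48]
i=49 'c': node 4→1 (fail-walked)  emit P0@[49:49]
i=50 'a': node 1→7 (fail-walked)
i=51 'c': node 7→1 (fail-walked)  emit P0@[51:51]
i=52 'a': node 1→7 (fail-walked)
i=53 'd': node 7→8  emit P3@[52:53]
i=54 'd': node 8→2 (fail-walked)
i=55 'd': node 2→2 (fail-walked)
i=56 'd': node 2→2 (fail-walked)
i=57 'a': node 2→3
i=58 'a': node 3→7 (fail-walked)
i=59 'd': node 7→8  emit P3@[58:59]
i=60 'b': node 8→5 (fail-walked)
i=61 'c': node 5→6  emit P0@[61:61],P2@[60:61]
i=62 'b': node 6→5 (fail-walked)
i=63 'd': node 5→2 (fail-walked)
i=64 'a': node 2→3
i=65 'd': node 3→4  emit P1@[63:65],P3@[64:65]
i=66 'b': node 4→5 (fail-walked)
i=67 'a': node 5→7 (fail-walked)
i=68 'b': node 7→5 (fail-walked)
i=69 'c': node 5→6  emit P0@[69:69],P2@[68:69]
i=70 'c': node 6→1 (fail-walked)  emit P0@[70:70]
i=71 'a': node 1→7 (fail-walked)
i=72 'd': node 7→8  emit P3@[71:72]
i=73 'd': node 8→2 (fail-walked)
i=74 'a': node 2→3
i=75 'd': node 3→4  emit P1@[73:75],P3@[74:75]

All matches (sorted): [[1,0],[1,2],[4,3],[6,1],[6,3],[7,0],[9,3],[10,0],[12,0],[12,2],[13,0],[14,0],[16,0],[16,2],[17,0],[19,0],[19,2],[20,0],[24,1],[24,3],[25,0],[27,0],[28,0],[29,0],[32,3],[35,0],[35,2],[38,0],[38,2],[39,0],[42,1],[42,3],[43,0],[45,3],[48,1],[48,3],[49,0],[51,0],[53,3],[59,3],[61,0],[61,2],[65,1],[65,3],[69,0],[69,2],[70,0],[72,3],[75,1],[75,3]]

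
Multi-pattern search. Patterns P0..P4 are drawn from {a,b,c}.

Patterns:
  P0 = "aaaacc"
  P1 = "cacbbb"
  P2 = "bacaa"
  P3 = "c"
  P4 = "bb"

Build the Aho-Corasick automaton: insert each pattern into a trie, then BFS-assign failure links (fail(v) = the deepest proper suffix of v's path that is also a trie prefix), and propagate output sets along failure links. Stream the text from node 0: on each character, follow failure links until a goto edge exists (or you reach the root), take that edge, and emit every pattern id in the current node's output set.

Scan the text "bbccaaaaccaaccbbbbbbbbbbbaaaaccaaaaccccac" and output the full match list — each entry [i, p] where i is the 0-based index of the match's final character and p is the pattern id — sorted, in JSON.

Construct AC machine:
Trie nodes:
  n0 'ε': a→1 b→13 c→7
  n1 'a': a→2
  n2 'aa': a→3
  n3 'aaa': a→4
  n4 'aaaa': c→5
  n5 'aaaac': c→6
  n6 'aaaacc': ·  [P0 ends]
  n7 'c': a→8  [P3 ends]
  n8 'ca': c→9
  n9 'cac': b→10
  n10 'cacb': b→11
  n11 'cacbb': b→12
  n12 'cacbbb': ·  [P1 ends]
  n13 'b': a→14 b→18
  n14 'ba': c→15
  n15 'bac': a→16
  n16 'baca': a→17
  n17 'bacaa': ·  [P2 ends]
  n18 'bb': ·  [P4 ends]

Failure links (BFS by depth):
  fail(1) 'a': from fail(0)=0 chase 'a': 0 ⇒ 0;  out=∅∪out(0)=∅
  fail(7) 'c': from fail(0)=0 chase 'c': 0 ⇒ 0;  out={3}∪out(0)={3}
  fail(13) 'b': from fail(0)=0 chase 'b': 0 ⇒ 0;  out=∅∪out(0)=∅
  fail(2) 'aa': from fail(1)=0 chase 'a': 0 ⇒ 1;  out=∅∪out(1)=∅
  fail(8) 'ca': from fail(7)=0 chase 'a': 0 ⇒ 1;  out=∅∪out(1)=∅
  fail(14) 'ba': from fail(13)=0 chase 'a': 0 ⇒ 1;  out=∅∪out(1)=∅
  fail(18) 'bb': from fail(13)=0 chase 'b': 0 ⇒ 13;  out={4}∪out(13)={4}
  fail(3) 'aaa': from fail(2)=1 chase 'a': 1 ⇒ 2;  out=∅∪out(2)=∅
  fail(9) 'cac': from fail(8)=1 chase 'c': 1→0 ⇒ 7;  out=∅∪out(7)={3}
  fail(15) 'bac': from fail(14)=1 chase 'c': 1→0 ⇒ 7;  out=∅∪out(7)={3}
  fail(4) 'aaaa': from fail(3)=2 chase 'a': 2 ⇒ 3;  out=∅∪out(3)=∅
  fail(10) 'cacb': from fail(9)=7 chase 'b': 7→0 ⇒ 13;  out=∅∪out(13)=∅
  fail(16) 'baca': from fail(15)=7 chase 'a': 7 ⇒ 8;  out=∅∪out(8)=∅
  fail(5) 'aaaac': from fail(4)=3 chase 'c': 3→2→1→0 ⇒ 7;  out=∅∪out(7)={3}
  fail(11) 'cacbb': from fail(10)=13 chase 'b': 13 ⇒ 18;  out=∅∪out(18)={4}
  fail(17) 'bacaa': from fail(16)=8 chase 'a': 8→1 ⇒ 2;  out={2}∪out(2)={2}
  fail(6) 'aaaacc': from fail(5)=7 chase 'c': 7→0 ⇒ 7;  out={0}∪out(7)={0,3}
  fail(12) 'cacbbb': from fail(11)=18 chase 'b': 18→13 ⇒ 18;  out={1}∪out(18)={1,4}

Run:
i=0 'b': node 0→13
i=1 'b': node 13→18  ** P4@[0:1]
i=2 'c': node 18→7 (fail-walked)  ** P3@[2:2]
i=3 'c': node 7→7 (fail-walked)  ** P3@[3:3]
i=4 'a': node 7→8
i=5 'a': node 8→2 (fail-walked)
i=6 'a': node 2→3
i=7 'a': node 3→4
i=8 'c': node 4→5  ** P3@[8:8]
i=9 'c': node 5→6  ** P0@[4:9],P3@[9:9]
i=10 'a': node 6→8 (fail-walked)
i=11 'a': node 8→2 (fail-walked)
i=12 'c': node 2→7 (fail-walked)  ** P3@[12:12]
i=13 'c': node 7→7 (fail-walked)  ** P3@[13:13]
i=14 'b': node 7→13 (fail-walked)
i=15 'b': node 13→18  ** P4@[14:15]
i=16 'b': node 18→18 (fail-walked)  ** P4@[15:16]
i=17 'b': node 18→18 (fail-walked)  ** P4@[16:17]
i=18 'b': node 18→18 (fail-walked)  ** P4@[17:18]
i=19 'b': node 18→18 (fail-walked)  ** P4@[18:19]
i=20 'b': node 18→18 (fail-walked)  ** P4@[19:20]
i=21 'b': node 18→18 (fail-walked)  ** P4@[20:21]
i=22 'b': node 18→18 (fail-walked)  ** P4@[21:22]
i=23 'b': node 18→18 (fail-walked)  ** P4@[22:23]
i=24 'b': node 18→18 (fail-walked)  ** P4@[23:24]
i=25 'a': node 18→14 (fail-walked)
i=26 'a': node 14→2 (fail-walked)
i=27 'a': node 2→3
i=28 'a': node 3→4
i=29 'c': node 4→5  ** P3@[29:29]
i=30 'c': node 5→6  ** P0@[25:30],P3@[30:30]
i=31 'a': node 6→8 (fail-walked)
i=32 'a': node 8→2 (fail-walked)
i=33 'a': node 2→3
i=34 'a': node 3→4
i=35 'c': node 4→5  ** P3@[35:35]
i=36 'c': node 5→6  ** P0@[31:36],P3@[36:36]
i=37 'c': node 6→7 (fail-walked)  ** P3@[37:37]
i=38 'c': node 7→7 (fail-walked)  ** P3@[38:38]
i=39 'a': node 7→8
i=40 'c': node 8→9  ** P3@[40:40]

All matches (sorted): [[1,4],[2,3],[3,3],[8,3],[9,0],[9,3],[12,3],[13,3],[15,4],[16,4],[17,4],[18,4],[19,4],[20,4],[21,4],[22,4],[23,4],[24,4],[29,3],[30,0],[30,3],[35,3],[36,0],[36,3],[37,3],[38,3],[40,3]]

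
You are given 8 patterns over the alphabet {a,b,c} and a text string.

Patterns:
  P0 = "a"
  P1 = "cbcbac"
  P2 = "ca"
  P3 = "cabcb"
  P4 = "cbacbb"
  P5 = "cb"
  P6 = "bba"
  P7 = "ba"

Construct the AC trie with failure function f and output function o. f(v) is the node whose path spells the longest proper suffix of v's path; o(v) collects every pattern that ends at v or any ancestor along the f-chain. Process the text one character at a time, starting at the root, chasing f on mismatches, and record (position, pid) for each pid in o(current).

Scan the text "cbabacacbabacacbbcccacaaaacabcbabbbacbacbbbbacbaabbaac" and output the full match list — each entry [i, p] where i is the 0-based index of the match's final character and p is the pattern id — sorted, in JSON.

Construct AC machine:
Trie nodes:
  0='ε' goto a→1 b→16 c→2
  1='a' goto ·  ←P0
  2='c' goto a→8 b→3
  3='cb' goto a→12 c→4  ←P5
  4='cbc' goto b→5
  5='cbcb' goto a→6
  6='cbcba' goto c→7
  7='cbcbac' goto ·  ←P1
  8='ca' goto b→9  ←P2
  9='cab' goto c→10
  10='cabc' goto b→11
  11='cabcb' goto ·  ←P3
  12='cba' goto c→13
  13='cbac' goto b→14
  14='cbacb' goto b→15
  15='cbacbb' goto ·  ←P4
  16='b' goto a→19 b→17
  17='bb' goto a→18
  18='bba' goto ·  ←P6
  19='ba' goto ·  ←P7

Failure links (BFS by depth):
  fail(1) 'a': from fail(0)=0 chase 'a': 0 ⇒ 0;  out={0}∪out(0)={0}
  fail(2) 'c': from fail(0)=0 chase 'c': 0 ⇒ 0;  out=∅∪out(0)=∅
  fail(16) 'b': from fail(0)=0 chase 'b': 0 ⇒ 0;  out=∅∪out(0)=∅
  fail(3) 'cb': from fail(2)=0 chase 'b': 0 ⇒ 16;  out={5}∪out(16)={5}
  fail(8) 'ca': from fail(2)=0 chase 'a': 0 ⇒ 1;  out={2}∪out(1)={0,2}
  fail(17) 'bb': from fail(16)=0 chase 'b': 0 ⇒ 16;  out=∅∪out(16)=∅
  fail(19) 'ba': from fail(16)=0 chase 'a': 0 ⇒ 1;  out={7}∪out(1)={0,7}
  fail(4) 'cbc': from fail(3)=16 chase 'c': 16→0 ⇒ 2;  out=∅∪out(2)=∅
  fail(9) 'cab': from fail(8)=1 chase 'b': 1→0 ⇒ 16;  out=∅∪out(16)=∅
  fail(12) 'cba': from fail(3)=16 chase 'a': 16 ⇒ 19;  out=∅∪out(19)={0,7}
  fail(18) 'bba': from fail(17)=16 chase 'a': 16 ⇒ 19;  out={6}∪out(19)={0,6,7}
  fail(5) 'cbcb': from fail(4)=2 chase 'b': 2 ⇒ 3;  out=∅∪out(3)={5}
  fail(10) 'cabc': from fail(9)=16 chase 'c': 16→0 ⇒ 2;  out=∅∪out(2)=∅
  fail(13) 'cbac': from fail(12)=19 chase 'c': 19→1→0 ⇒ 2;  out=∅∪out(2)=∅
  fail(6) 'cbcba': from fail(5)=3 chase 'a': 3 ⇒ 12;  out=∅∪out(12)={0,7}
  fail(11) 'cabcb': from fail(10)=2 chase 'b': 2 ⇒ 3;  out={3}∪out(3)={3,5}
  fail(14) 'cbacb': from fail(13)=2 chase 'b': 2 ⇒ 3;  out=∅∪out(3)={5}
  fail(7) 'cbcbac': from fail(6)=12 chase 'c': 12 ⇒ 13;  out={1}∪out(13)={1}
  fail(15) 'cbacbb': from fail(14)=3 chase 'b': 3→16 ⇒ 17;  out={4}∪out(17)={4}

Text stream:
pos 0 'c': at 2
pos 1 'b': at 3  emit P5@[0:1]
pos 2 'a': at 12  emit P0@[2:2],P7@[1:2]
pos 3 'b': at 16 ·f
pos 4 'a': at 19  emit P0@[4:4],P7@[3:4]
pos 5 'c': at 2 ·f
pos 6 'a': at 8  emit P0@[6:6],P2@[5:6]
pos 7 'c': at 2 ·f
pos 8 'b': at 3  emit P5@[7:8]
pos 9 'a': at 12  emit P0@[9:9],P7@[8:9]
pos 10 'b': at 16 ·f
pos 11 'a': at 19  emit P0@[11:11],P7@[10:11]
pos 12 'c': at 2 ·f
pos 13 'a': at 8  emit P0@[13:13],P2@[12:13]
pos 14 'c': at 2 ·f
pos 15 'b': at 3  emit P5@[14:15]
pos 16 'b': at 17 ·f
pos 17 'c': at 2 ·f
pos 18 'c': at 2 ·f
pos 19 'c': at 2 ·f
pos 20 'a': at 8  emit P0@[20:20],P2@[19:20]
pos 21 'c': at 2 ·f
pos 22 'a': at 8  emit P0@[22:22],P2@[21:22]
pos 23 'a': at 1 ·f  emit P0@[23:23]
pos 24 'a': at 1 ·f  emit P0@[24:24]
pos 25 'a': at 1 ·f  emit P0@[25:25]
pos 26 'c': at 2 ·f
pos 27 'a': at 8  emit P0@[27:27],P2@[26:27]
pos 28 'b': at 9
pos 29 'c': at 10
pos 30 'b': at 11  emit P3@[26:30],P5@[29:30]
pos 31 'a': at 12 ·f  emit P0@[31:31],P7@[30:31]
pos 32 'b': at 16 ·f
pos 33 'b': at 17
pos 34 'b': at 17 ·f
pos 35 'a': at 18  emit P0@[35:35],P6@[33:35],P7@[34:35]
pos 36 'c': at 2 ·f
pos 37 'b': at 3  emit P5@[36:37]
pos 38 'a': at 12  emit P0@[38:38],P7@[37:38]
pos 39 'c': at 13
pos 40 'b': at 14  emit P5@[39:40]
pos 41 'b': at 15  emit P4@[36:41]
pos 42 'b': at 17 ·f
pos 43 'b': at 17 ·f
pos 44 'a': at 18  emit P0@[44:44],P6@[42:44],P7@[43:44]
pos 45 'c': at 2 ·f
pos 46 'b': at 3  emit P5@[45:46]
pos 47 'a': at 12  emit P0@[47:47],P7@[46:47]
pos 48 'a': at 1 ·f  emit P0@[48:48]
pos 49 'b': at 16 ·f
pos 50 'b': at 17
pos 51 'a': at 18  emit P0@[51:51],P6@[49:51],P7@[50:51]
pos 52 'a': at 1 ·f  emit P0@[52:52]
pos 53 'c': at 2 ·f

Result: [[1,5],[2,0],[2,7],[4,0],[4,7],[6,0],[6,2],[8,5],[9,0],[9,7],[11,0],[11,7],[13,0],[13,2],[15,5],[20,0],[20,2],[22,0],[22,2],[23,0],[24,0],[25,0],[27,0],[27,2],[30,3],[30,5],[31,0],[31,7],[35,0],[35,6],[35,7],[37,5],[38,0],[38,7],[40,5],[41,4],[44,0],[44,6],[44,7],[46,5],[47,0],[47,7],[48,0],[51,0],[51,6],[51,7],[52,0]]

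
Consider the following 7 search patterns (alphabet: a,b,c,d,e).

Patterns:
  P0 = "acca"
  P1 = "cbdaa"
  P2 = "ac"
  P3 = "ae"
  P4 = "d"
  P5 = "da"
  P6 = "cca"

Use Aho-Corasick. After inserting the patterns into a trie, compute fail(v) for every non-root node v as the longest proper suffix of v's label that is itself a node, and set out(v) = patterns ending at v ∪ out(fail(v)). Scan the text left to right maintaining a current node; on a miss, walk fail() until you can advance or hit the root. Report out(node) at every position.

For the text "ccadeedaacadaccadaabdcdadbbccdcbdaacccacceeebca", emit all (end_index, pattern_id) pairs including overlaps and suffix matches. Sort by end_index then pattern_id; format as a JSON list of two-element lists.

Build automaton:
Trie nodes:
  0='ε' goto a→1 c→5 d→11
  1='a' goto c→2 e→10
  2='ac' goto c→3  ←P2
  3='acc' goto a→4
  4='acca' goto ·  ←P0
  5='c' goto b→6 c→13
  6='cb' goto d→7
  7='cbd' goto a→8
  8='cbda' goto a→9
  9='cbdaa' goto ·  ←P1
  10='ae' goto ·  ←P3
  11='d' goto a→12  ←P4
  12='da' goto ·  ←P5
  13='cc' goto a→14
  14='cca' goto ·  ←P6

Failure links (BFS by depth):
  fail(1) 'a': from fail(0)=0 chase 'a': 0 ⇒ 0;  out=∅∪out(0)=∅
  fail(5) 'c': from fail(0)=0 chase 'c': 0 ⇒ 0;  out=∅∪out(0)=∅
  fail(11) 'd': from fail(0)=0 chase 'd': 0 ⇒ 0;  out={4}∪out(0)={4}
  fail(2) 'ac': from fail(1)=0 chase 'c': 0 ⇒ 5;  out={2}∪out(5)={2}
  fail(6) 'cb': from fail(5)=0 chase 'b': 0 ⇒ 0;  out=∅∪out(0)=∅
  fail(10) 'ae': from fail(1)=0 chase 'e': 0 ⇒ 0;  out={3}∪out(0)={3}
  fail(12) 'da': from fail(11)=0 chase 'a': 0 ⇒ 1;  out={5}∪out(1)={5}
  fail(13) 'cc': from fail(5)=0 chase 'c': 0 ⇒ 5;  out=∅∪out(5)=∅
  fail(3) 'acc': from fail(2)=5 chase 'c': 5 ⇒ 13;  out=∅∪out(13)=∅
  fail(7) 'cbd': from fail(6)=0 chase 'd': 0 ⇒ 11;  out=∅∪out(11)={4}
  fail(14) 'cca': from fail(13)=5 chase 'a': 5→0 ⇒ 1;  out={6}∪out(1)={6}
  fail(4) 'acca': from fail(3)=13 chase 'a': 13 ⇒ 14;  out={0}∪out(14)={0,6}
  fail(8) 'cbda': from fail(7)=11 chase 'a': 11 ⇒ 12;  out=∅∪out(12)={5}
  fail(9) 'cbdaa': from fail(8)=12 chase 'a': 12→1→0 ⇒ 1;  out={1}∪out(1)={1}

Scan:
pos 0 'c': at 5
pos 1 'c': at 13
pos 2 'a': at 14  emit P6@[0:2]
pos 3 'd': at 11 (via fail)  emit P4@[3:3]
pos 4 'e': at 0 (via fail)
pos 5 'e': at 0
pos 6 'd': at 11  emit P4@[6:6]
pos 7 'a': at 12  emit P5@[6:7]
pos 8 'a': at 1 (via fail)
pos 9 'c': at 2  emit P2@[8:9]
pos 10 'a': at 1 (via fail)
pos 11 'd': at 11 (via fail)  emit P4@[11:11]
pos 12 'a': at 12  emit P5@[11:12]
pos 13 'c': at 2 (via fail)  emit P2@[12:13]
pos 14 'c': at 3
pos 15 'a': at 4  emit P0@[12:15],P6@[13:15]
pos 16 'd': at 11 (via fail)  emit P4@[16:16]
pos 17 'a': at 12  emit P5@[16:17]
pos 18 'a': at 1 (via fail)
pos 19 'b': at 0 (via fail)
pos 20 'd': at 11  emit P4@[20:20]
pos 21 'c': at 5 (via fail)
pos 22 'd': at 11 (via fail)  emit P4@[22:22]
pos 23 'a': at 12  emit P5@[22:23]
pos 24 'd': at 11 (via fail)  emit P4@[24:24]
pos 25 'b': at 0 (via fail)
pos 26 'b': at 0
pos 27 'c': at 5
pos 28 'c': at 13
pos 29 'd': at 11 (via fail)  emit P4@[29:29]
pos 30 'c': at 5 (via fail)
pos 31 'b': at 6
pos 32 'd': at 7  emit P4@[32:32]
pos 33 'a': at 8  emit P5@[32:33]
pos 34 'a': at 9  emit P1@[30:34]
pos 35 'c': at 2 (via fail)  emit P2@[34:35]
pos 36 'c': at 3
pos 37 'c': at 13 (via fail)
pos 38 'a': at 14  emit P6@[36:38]
pos 39 'c': at 2 (via fail)  emit P2@[38:39]
pos 40 'c': at 3
pos 41 'e': at 0 (via fail)
pos 42 'e': at 0
pos 43 'e': at 0
pos 44 'b': at 0
pos 45 'c': at 5
pos 46 'a': at 1 (via fail)

Result: [[2,6],[3,4],[6,4],[7,5],[9,2],[11,4],[12,5],[13,2],[15,0],[15,6],[16,4],[17,5],[20,4],[22,4],[23,5],[24,4],[29,4],[32,4],[33,5],[34,1],[35,2],[38,6],[39,2]]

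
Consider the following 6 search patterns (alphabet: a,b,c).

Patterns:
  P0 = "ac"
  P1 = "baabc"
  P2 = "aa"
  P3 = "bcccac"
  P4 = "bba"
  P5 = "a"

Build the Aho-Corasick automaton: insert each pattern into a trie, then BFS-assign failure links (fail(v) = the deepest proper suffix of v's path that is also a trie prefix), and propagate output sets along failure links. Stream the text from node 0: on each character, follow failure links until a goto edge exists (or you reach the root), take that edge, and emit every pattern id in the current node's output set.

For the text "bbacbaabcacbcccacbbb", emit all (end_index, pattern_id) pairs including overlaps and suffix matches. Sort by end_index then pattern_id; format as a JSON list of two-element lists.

Build automaton:
Trie nodes:
  0='ε' goto a→1 b→3
  1='a' goto a→8 c→2  ←P5
  2='ac' goto ·  ←P0
  3='b' goto a→4 b→14 c→9
  4='ba' goto a→5
  5='baa' goto b→6
  6='baab' goto c→7
  7='baabc' goto ·  ←P1
  8='aa' goto ·  ←P2
  9='bc' goto c→10
  10='bcc' goto c→11
  11='bccc' goto a→12
  12='bccca' goto c→13
  13='bcccac' goto ·  ←P3
  14='bb' goto a→15
  15='bba' goto ·  ←P4

BFS fail/out derivation:
  n1('a'): parent n0 fail=0; on 'a' 0 → fail=0;  out {5}∪∅={5}
  n3('b'): parent n0 fail=0; on 'b' 0 → fail=0;  out ∅∪∅=∅
  n2('ac'): parent n1 fail=0; on 'c' 0 → fail=0;  out {0}∪∅={0}
  n4('ba'): parent n3 fail=0; on 'a' 0 → fail=1;  out ∅∪{5}={5}
  n8('aa'): parent n1 fail=0; on 'a' 0 → fail=1;  out {2}∪{5}={2,5}
  n9('bc'): parent n3 fail=0; on 'c' 0 → fail=0;  out ∅∪∅=∅
  n14('bb'): parent n3 fail=0; on 'b' 0 → fail=3;  out ∅∪∅=∅
  n5('baa'): parent n4 fail=1; on 'a' 1 → fail=8;  out ∅∪{2,5}={2,5}
  n10('bcc'): parent n9 fail=0; on 'c' 0 → fail=0;  out ∅∪∅=∅
  n15('bba'): parent n14 fail=3; on 'a' 3 → fail=4;  out {4}∪{5}={4,5}
  n6('baab'): parent n5 fail=8; on 'b' 8→1→0 → fail=3;  out ∅∪∅=∅
  n11('bccc'): parent n10 fail=0; on 'c' 0 → fail=0;  out ∅∪∅=∅
  n7('baabc'): parent n6 fail=3; on 'c' 3 → fail=9;  out {1}∪∅={1}
  n12('bccca'): parent n11 fail=0; on 'a' 0 → fail=1;  out ∅∪{5}={5}
  n13('bcccac'): parent n12 fail=1; on 'c' 1 → fail=2;  out {3}∪{0}={0,3}

Text stream:
i=0 'b': node 0→3
i=1 'b': node 3→14
i=2 'a': node 14→15  emit P4@[0:2],P5@[2:2]
i=3 'c': node 15→2 ·f  emit P0@[2:3]
i=4 'b': node 2→3 ·f
i=5 'a': node 3→4  emit P5@[5:5]
i=6 'a': node 4→5  emit P2@[5:6],P5@[6:6]
i=7 'b': node 5→6
i=8 'c': node 6→7  emit P1@[4:8]
i=9 'a': node 7→1 ·f  emit P5@[9:9]
i=10 'c': node 1→2  emit P0@[9:10]
i=11 'b': node 2→3 ·f
i=12 'c': node 3→9
i=13 'c': node 9→10
i=14 'c': node 10→11
i=15 'a': node 11→12  emit P5@[15:15]
i=16 'c': node 12→13  emit P0@[15:16],P3@[11:16]
i=17 'b': node 13→3 ·f
i=18 'b': node 3→14
i=19 'b': node 14→14 ·f

Matches: [[2,4],[2,5],[3,0],[5,5],[6,2],[6,5],[8,1],[9,5],[10,0],[15,5],[16,0],[16,3]]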